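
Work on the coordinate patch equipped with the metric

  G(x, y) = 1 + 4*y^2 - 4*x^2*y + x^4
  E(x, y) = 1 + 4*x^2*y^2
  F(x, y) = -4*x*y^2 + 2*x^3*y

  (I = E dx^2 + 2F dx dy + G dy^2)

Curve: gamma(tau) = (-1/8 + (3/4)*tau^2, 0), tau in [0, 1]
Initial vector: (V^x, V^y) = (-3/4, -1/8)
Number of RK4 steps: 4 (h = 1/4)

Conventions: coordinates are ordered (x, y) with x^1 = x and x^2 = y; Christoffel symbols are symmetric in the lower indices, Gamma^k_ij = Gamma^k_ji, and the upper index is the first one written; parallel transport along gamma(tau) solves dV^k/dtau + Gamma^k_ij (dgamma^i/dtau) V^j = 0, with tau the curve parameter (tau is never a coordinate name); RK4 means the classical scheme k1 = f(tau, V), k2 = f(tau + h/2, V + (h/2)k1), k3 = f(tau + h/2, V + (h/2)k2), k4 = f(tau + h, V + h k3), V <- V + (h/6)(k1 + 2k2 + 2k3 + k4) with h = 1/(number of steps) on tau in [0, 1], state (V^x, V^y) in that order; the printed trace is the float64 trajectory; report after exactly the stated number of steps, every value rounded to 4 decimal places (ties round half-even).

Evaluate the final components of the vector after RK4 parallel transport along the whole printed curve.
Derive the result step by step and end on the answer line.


gamma'(tau) = ((3/2)*tau, 0); f(tau, V)^k = -Gamma^k_ij(gamma(tau)) gamma'^i(tau) V^j; h = 1/4; intermediate values shown to 6 dp
curve data and Christoffel symbols at the stage parameters:
  tau = 0.000000: gamma = (-0.125000, 0.000000), gamma' = (0.000000, 0.000000); Gamma_xxx = 0.000000, Gamma_xxy = 0.000000, Gamma_xyy = 0.000000, Gamma_yxx = 0.000000, Gamma_yxy = -0.003905, Gamma_yyy = -0.031242
  tau = 0.125000: gamma = (-0.113281, 0.000000), gamma' = (0.187500, 0.000000); Gamma_xxx = 0.000000, Gamma_xxy = 0.000000, Gamma_xyy = 0.000000, Gamma_yxx = 0.000000, Gamma_yxy = -0.002907, Gamma_yyy = -0.025661
  tau = 0.250000: gamma = (-0.078125, 0.000000), gamma' = (0.375000, 0.000000); Gamma_xxx = 0.000000, Gamma_xxy = 0.000000, Gamma_xyy = 0.000000, Gamma_yxx = 0.000000, Gamma_yxy = -0.000954, Gamma_yyy = -0.012207
  tau = 0.375000: gamma = (-0.019531, 0.000000), gamma' = (0.562500, 0.000000); Gamma_xxx = 0.000000, Gamma_xxy = 0.000000, Gamma_xyy = 0.000000, Gamma_yxx = 0.000000, Gamma_yxy = -0.000015, Gamma_yyy = -0.000763
  tau = 0.500000: gamma = (0.062500, 0.000000), gamma' = (0.750000, 0.000000); Gamma_xxx = 0.000000, Gamma_xxy = 0.000000, Gamma_xyy = 0.000000, Gamma_yxx = 0.000000, Gamma_yxy = 0.000488, Gamma_yyy = -0.007812
  tau = 0.625000: gamma = (0.167969, 0.000000), gamma' = (0.937500, 0.000000); Gamma_xxx = 0.000000, Gamma_xxy = 0.000000, Gamma_xyy = 0.000000, Gamma_yxx = 0.000000, Gamma_yxy = 0.009470, Gamma_yyy = -0.056382
  tau = 0.750000: gamma = (0.296875, 0.000000), gamma' = (1.125000, 0.000000); Gamma_xxx = 0.000000, Gamma_xxy = 0.000000, Gamma_xyy = 0.000000, Gamma_yxx = 0.000000, Gamma_yxy = 0.051927, Gamma_yyy = -0.174911
  tau = 0.875000: gamma = (0.449219, 0.000000), gamma' = (1.312500, 0.000000); Gamma_xxx = 0.000000, Gamma_xxy = 0.000000, Gamma_xyy = 0.000000, Gamma_yxx = 0.000000, Gamma_yxy = 0.174208, Gamma_yyy = -0.387803
  tau = 1.000000: gamma = (0.625000, 0.000000), gamma' = (1.500000, 0.000000); Gamma_xxx = 0.000000, Gamma_xxy = 0.000000, Gamma_xyy = 0.000000, Gamma_yxx = 0.000000, Gamma_yxy = 0.423639, Gamma_yyy = -0.677822
step 0: V^x = -0.7500, V^y = -0.1250
step 1: k1 = (0.000000, 0.000000), k2 = (0.000000, -0.000068), k3 = (0.000000, -0.000068), k4 = (0.000000, -0.000045); V <- V + (h/6)(k1 + 2k2 + 2k3 + k4): V^x = -0.7500, V^y = -0.1250
step 2: k1 = (0.000000, -0.000045), k2 = (0.000000, -0.000001), k3 = (0.000000, -0.000001), k4 = (0.000000, 0.000046); V <- V + (h/6)(k1 + 2k2 + 2k3 + k4): V^x = -0.7500, V^y = -0.1250
step 3: k1 = (0.000000, 0.000046), k2 = (0.000000, 0.001110), k3 = (0.000000, 0.001109), k4 = (0.000000, 0.007287); V <- V + (h/6)(k1 + 2k2 + 2k3 + k4): V^x = -0.7500, V^y = -0.1245
step 4: k1 = (0.000000, 0.007274), k2 = (0.000000, 0.028264), k3 = (0.000000, 0.027664), k4 = (0.000000, 0.074734); V <- V + (h/6)(k1 + 2k2 + 2k3 + k4): V^x = -0.7500, V^y = -0.1164

Answer: V^x = -0.7500, V^y = -0.1164


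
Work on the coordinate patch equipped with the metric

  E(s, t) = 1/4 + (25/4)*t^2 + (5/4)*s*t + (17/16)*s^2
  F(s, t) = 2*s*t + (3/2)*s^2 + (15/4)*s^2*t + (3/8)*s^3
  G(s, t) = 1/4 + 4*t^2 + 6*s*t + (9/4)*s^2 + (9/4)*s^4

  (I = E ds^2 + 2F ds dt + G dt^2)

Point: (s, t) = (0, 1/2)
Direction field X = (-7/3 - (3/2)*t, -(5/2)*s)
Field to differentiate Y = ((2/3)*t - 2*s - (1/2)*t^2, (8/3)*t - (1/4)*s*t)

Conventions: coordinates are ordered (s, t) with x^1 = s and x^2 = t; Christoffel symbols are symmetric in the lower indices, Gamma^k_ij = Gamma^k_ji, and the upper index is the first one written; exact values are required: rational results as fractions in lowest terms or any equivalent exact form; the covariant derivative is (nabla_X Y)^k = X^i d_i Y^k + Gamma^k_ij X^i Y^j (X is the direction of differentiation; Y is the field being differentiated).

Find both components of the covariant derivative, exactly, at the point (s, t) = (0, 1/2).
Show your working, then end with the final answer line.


E = 29/16, F = 0, G = 5/4 at the point
E_s = 5/8, E_t = 25/4, F_s = 1, F_t = 0, G_s = 3, G_t = 4
EG - F^2 = 145/64;  g^inv = (64/145) * [[5/4, 0], [0, 29/16]]
first-kind symbols [ij,l] = (1/2)(d_i g_jl + d_j g_il - d_l g_ij): [ss,s] = E_s/2 = 5/16, [ss,t] = F_s - E_t/2 = -17/8, [st,s] = E_t/2 = 25/8, [st,t] = G_s/2 = 3/2, [tt,s] = F_t - G_s/2 = -3/2, [tt,t] = G_t/2 = 2
Gamma^s_ij = (G*[ij,s] - F*[ij,t])/(EG - F^2), Gamma^t_ij = (E*[ij,t] - F*[ij,s])/(EG - F^2)
Gamma_sss = 5/29, Gamma_sst = 50/29, Gamma_stt = -24/29, Gamma_tss = -17/10, Gamma_tst = 6/5, Gamma_ttt = 8/5
X = (-37/12, 0), Y = (5/24, 4/3) at the point

Answer: (nabla_X Y)^s = -8621/8352, (nabla_X Y)^t = -9953/2880


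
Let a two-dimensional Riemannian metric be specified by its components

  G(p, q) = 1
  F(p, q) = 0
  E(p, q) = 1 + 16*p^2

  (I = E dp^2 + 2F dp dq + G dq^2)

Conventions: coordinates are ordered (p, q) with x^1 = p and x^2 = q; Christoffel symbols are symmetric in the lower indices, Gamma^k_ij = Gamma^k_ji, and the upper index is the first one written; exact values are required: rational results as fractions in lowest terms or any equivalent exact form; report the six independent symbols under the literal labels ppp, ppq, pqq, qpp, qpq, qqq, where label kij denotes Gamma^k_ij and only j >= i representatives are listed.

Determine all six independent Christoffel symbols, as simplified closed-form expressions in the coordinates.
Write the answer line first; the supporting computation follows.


Answer: Gamma_ppp = 16*p/(16*p^2 + 1), Gamma_ppq = 0, Gamma_pqq = 0, Gamma_qpp = 0, Gamma_qpq = 0, Gamma_qqq = 0

E = 1 + 16*p^2; F = 0; G = 1
Gamma^k_ij = (1/2) g^{kl} (d_i g_jl + d_j g_il - d_l g_ij), with g^inv = (1/(EG-F^2)) [[G, -F], [-F, E]]
first partials: E_p = 32*p, E_q = 0, F_p = 0, F_q = 0, G_p = 0, G_q = 0
D = EG - F^2 = 1 + 16*p^2
expanded: Gamma^p_pp = (G E_p - 2F F_p + F E_q)/(2D), Gamma^p_pq = (G E_q - F G_p)/(2D), Gamma^p_qq = (2G F_q - G G_p - F G_q)/(2D), Gamma^q_pp = (2E F_p - E E_q - F E_p)/(2D), Gamma^q_pq = (E G_p - F E_q)/(2D), Gamma^q_qq = (E G_q - 2F F_q + F G_p)/(2D); substitute and cancel common factors


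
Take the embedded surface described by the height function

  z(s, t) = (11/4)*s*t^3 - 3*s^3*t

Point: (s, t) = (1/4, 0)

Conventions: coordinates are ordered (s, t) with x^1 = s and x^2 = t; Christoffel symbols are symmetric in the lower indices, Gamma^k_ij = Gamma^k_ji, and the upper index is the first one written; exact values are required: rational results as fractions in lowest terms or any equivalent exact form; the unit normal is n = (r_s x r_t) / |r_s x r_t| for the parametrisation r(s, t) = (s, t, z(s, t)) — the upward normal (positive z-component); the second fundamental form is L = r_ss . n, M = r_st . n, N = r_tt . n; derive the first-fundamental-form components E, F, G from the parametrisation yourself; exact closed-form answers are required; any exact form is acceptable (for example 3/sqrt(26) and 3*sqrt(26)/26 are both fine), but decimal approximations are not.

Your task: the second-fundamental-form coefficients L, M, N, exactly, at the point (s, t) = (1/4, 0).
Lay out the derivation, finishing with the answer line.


z_s = 0, z_t = -3/64, z_ss = 0, z_st = -9/16, z_tt = 0
E = 1, F = 0, G = 4105/4096; answer radicand W^2 = 4105/4096
unnormalised second-form numerators: l = 0, m = -9/16, n = 0; L = l/sqrt(4105/4096), and similarly M = m/sqrt(W^2), N = n/sqrt(W^2)

Answer: L = 0, M = -36*sqrt(4105)/4105, N = 0


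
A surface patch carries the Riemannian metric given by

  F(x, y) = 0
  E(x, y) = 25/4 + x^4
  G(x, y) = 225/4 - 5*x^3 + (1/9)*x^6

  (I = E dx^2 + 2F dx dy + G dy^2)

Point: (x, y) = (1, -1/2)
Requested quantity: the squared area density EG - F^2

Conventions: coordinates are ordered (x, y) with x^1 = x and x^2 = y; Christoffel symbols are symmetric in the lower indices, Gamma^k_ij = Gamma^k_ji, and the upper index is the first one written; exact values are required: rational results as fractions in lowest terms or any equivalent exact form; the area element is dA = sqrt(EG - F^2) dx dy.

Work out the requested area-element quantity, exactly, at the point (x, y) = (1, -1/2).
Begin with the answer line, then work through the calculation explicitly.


Answer: EG - F^2 = 53621/144

E = 29/4, F = 0, G = 1849/36; EG - F^2 = 53621/144


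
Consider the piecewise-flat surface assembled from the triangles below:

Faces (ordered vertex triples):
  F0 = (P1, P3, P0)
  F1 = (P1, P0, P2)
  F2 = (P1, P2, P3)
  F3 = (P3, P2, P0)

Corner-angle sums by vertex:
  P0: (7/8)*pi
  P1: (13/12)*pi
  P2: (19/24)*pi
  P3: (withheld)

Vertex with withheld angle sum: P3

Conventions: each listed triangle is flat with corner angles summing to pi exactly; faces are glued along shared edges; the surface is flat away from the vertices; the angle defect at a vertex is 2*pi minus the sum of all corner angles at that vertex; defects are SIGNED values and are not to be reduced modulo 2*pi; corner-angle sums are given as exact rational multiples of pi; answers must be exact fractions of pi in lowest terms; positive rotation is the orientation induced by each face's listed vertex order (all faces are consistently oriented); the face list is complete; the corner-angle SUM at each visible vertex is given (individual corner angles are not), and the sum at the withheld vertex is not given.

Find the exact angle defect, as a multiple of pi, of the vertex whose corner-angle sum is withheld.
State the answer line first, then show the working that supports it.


Answer: defect(P3) = (3/4)*pi

V = 4, E = 6, F = 4; chi = V - E + F = 2
Gauss-Bonnet: total defect = 2*pi*chi = 4*pi; visible defects sum to (13/4)*pi


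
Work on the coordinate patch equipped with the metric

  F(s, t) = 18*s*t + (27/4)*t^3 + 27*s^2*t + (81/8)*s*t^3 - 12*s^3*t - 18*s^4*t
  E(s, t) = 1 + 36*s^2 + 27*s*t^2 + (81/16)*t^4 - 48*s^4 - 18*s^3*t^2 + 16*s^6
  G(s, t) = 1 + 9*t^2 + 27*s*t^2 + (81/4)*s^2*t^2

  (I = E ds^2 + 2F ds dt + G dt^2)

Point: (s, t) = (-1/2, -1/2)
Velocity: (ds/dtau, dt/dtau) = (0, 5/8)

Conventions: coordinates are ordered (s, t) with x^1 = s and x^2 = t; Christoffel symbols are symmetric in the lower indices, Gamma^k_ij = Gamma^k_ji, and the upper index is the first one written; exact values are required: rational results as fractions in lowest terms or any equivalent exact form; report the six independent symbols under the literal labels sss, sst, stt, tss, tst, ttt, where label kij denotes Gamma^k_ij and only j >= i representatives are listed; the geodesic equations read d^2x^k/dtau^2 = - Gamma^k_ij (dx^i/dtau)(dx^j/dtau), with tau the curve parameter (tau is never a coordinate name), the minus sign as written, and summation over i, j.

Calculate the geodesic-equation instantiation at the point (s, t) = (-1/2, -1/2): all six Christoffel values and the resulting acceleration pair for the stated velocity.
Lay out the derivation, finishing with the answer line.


E = 1217/256, F = 93/128, G = 73/64 at the point
E_s = -93/8, E_t = 279/32, F_s = 207/64, F_t = -39/64, G_s = 27/16, G_t = -9/16
EG - F^2 = 1253/256;  g^inv = (256/1253) * [[73/64, -93/128], [-93/128, 1217/256]]
first-kind symbols [ij,l] = (1/2)(d_i g_jl + d_j g_il - d_l g_ij): [ss,s] = E_s/2 = -93/16, [ss,t] = F_s - E_t/2 = -9/8, [st,s] = E_t/2 = 279/64, [st,t] = G_s/2 = 27/32, [tt,s] = F_t - G_s/2 = -93/64, [tt,t] = G_t/2 = -9/32
Gamma^s_ij = (G*[ij,s] - F*[ij,t])/(EG - F^2), Gamma^t_ij = (E*[ij,t] - F*[ij,s])/(EG - F^2)
Gamma_sss = -1488/1253, Gamma_sst = 1116/1253, Gamma_stt = -372/1253, Gamma_tss = -288/1253, Gamma_tst = 216/1253, Gamma_ttt = -72/1253
d^2s/dtau^2 = -(Gamma_sss*(0)^2 + 2*Gamma_sst*(0)*(5/8) + Gamma_stt*(5/8)^2) = 2325/20048
d^2t/dtau^2 = -(Gamma_tss*(0)^2 + 2*Gamma_tst*(0)*(5/8) + Gamma_ttt*(5/8)^2) = 225/10024

Answer: Gamma_sss = -1488/1253, Gamma_sst = 1116/1253, Gamma_stt = -372/1253, Gamma_tss = -288/1253, Gamma_tst = 216/1253, Gamma_ttt = -72/1253; accelerations (d^2s/dtau^2, d^2t/dtau^2) = (2325/20048, 225/10024)


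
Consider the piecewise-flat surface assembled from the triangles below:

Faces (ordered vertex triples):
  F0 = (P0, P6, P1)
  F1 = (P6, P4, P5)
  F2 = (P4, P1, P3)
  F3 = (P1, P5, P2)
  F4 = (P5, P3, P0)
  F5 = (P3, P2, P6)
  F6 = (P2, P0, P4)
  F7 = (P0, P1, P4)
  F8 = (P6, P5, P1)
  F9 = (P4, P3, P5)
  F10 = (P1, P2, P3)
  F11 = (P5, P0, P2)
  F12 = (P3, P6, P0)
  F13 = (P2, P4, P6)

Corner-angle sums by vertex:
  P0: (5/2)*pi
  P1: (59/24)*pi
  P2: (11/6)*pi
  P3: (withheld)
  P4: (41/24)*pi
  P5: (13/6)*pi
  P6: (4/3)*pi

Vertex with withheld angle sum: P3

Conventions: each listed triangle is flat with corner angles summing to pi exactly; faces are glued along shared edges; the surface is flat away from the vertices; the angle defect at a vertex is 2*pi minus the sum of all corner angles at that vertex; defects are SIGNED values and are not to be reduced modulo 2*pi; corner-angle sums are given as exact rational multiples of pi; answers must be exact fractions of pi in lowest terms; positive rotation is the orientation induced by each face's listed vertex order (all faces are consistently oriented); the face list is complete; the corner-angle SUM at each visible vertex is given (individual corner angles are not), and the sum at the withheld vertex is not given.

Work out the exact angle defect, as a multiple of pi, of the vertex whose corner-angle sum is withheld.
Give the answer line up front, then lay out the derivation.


Answer: defect(P3) = 0

V = 7, E = 21, F = 14; chi = V - E + F = 0
Gauss-Bonnet: total defect = 2*pi*chi = 0; visible defects sum to 0


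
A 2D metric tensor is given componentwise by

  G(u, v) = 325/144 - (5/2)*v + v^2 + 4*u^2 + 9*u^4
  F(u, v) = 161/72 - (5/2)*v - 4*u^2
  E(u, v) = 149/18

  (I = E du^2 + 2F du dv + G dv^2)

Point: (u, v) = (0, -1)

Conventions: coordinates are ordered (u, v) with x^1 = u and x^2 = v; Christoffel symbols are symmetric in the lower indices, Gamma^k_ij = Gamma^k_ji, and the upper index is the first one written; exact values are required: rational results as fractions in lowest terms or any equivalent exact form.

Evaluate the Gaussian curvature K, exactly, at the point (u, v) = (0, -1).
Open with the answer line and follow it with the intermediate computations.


Answer: K = -768/4843

E = 149/18, F = 341/72, G = 829/144, EG - F^2 = 4843/192 at the point
E_u = 0, E_v = 0, F_u = 0, F_v = -5/2, G_u = 0, G_v = -9/2
E_vv = 0, F_uv = 0, G_uu = 8
Using the Brioschi determinant formula for K from the metric derivatives:
M1 = [[-E_vv/2 + F_uv - G_uu/2, E_u/2, F_u - E_v/2], [F_v - G_u/2, E, F], [G_v/2, F, G]] = [[-4, 0, 0], [-5/2, 149/18, 341/72], [-9/4, 341/72, 829/144]]; det M1 = -4843/48
M2 = [[0, E_v/2, G_u/2], [E_v/2, E, F], [G_u/2, F, G]] = [[0, 0, 0], [0, 149/18, 341/72], [0, 341/72, 829/144]]; det M2 = 0
det M1 - det M2 = -4843/48; K = -4843/48 / (4843/192)^2 = -768/4843


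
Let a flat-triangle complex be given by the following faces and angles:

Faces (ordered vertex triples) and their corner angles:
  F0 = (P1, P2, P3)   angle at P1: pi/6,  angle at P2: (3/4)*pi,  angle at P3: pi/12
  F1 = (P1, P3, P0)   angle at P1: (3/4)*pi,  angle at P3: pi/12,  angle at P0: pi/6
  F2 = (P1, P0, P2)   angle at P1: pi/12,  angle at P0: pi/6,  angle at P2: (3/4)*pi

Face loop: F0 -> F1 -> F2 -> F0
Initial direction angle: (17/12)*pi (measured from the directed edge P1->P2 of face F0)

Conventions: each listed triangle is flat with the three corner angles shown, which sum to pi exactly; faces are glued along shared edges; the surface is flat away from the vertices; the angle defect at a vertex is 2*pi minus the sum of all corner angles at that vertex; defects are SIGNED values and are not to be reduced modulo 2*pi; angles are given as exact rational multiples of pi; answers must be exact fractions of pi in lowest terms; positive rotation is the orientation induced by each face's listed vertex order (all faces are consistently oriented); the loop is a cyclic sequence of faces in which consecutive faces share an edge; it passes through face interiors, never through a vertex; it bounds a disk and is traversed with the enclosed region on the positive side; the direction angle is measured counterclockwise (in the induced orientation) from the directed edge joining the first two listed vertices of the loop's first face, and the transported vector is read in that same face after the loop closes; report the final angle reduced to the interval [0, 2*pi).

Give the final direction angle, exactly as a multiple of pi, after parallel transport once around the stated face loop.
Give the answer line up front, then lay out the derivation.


Answer: final direction angle = (5/12)*pi

enclosed vertex P1: corner angles sum to pi, defect = 2*pi - pi = pi
final direction = starting direction + enclosed defect total, reduced mod 2*pi (induced orientation)
final angle = (17/12)*pi + pi = (5/12)*pi (mod 2*pi)


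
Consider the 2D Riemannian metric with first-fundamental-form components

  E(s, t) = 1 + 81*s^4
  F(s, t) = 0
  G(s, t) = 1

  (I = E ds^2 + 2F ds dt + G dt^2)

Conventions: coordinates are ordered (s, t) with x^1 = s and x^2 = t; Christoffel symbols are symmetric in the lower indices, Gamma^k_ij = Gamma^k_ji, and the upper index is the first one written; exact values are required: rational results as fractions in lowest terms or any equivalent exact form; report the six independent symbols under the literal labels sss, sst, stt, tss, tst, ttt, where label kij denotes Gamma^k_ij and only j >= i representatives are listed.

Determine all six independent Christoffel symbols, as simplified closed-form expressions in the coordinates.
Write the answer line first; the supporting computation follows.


Answer: Gamma_sss = 162*s^3/(81*s^4 + 1), Gamma_sst = 0, Gamma_stt = 0, Gamma_tss = 0, Gamma_tst = 0, Gamma_ttt = 0

E = 1 + 81*s^4; F = 0; G = 1
Gamma^k_ij = (1/2) g^{kl} (d_i g_jl + d_j g_il - d_l g_ij), with g^inv = (1/(EG-F^2)) [[G, -F], [-F, E]]
first partials: E_s = 324*s^3, E_t = 0, F_s = 0, F_t = 0, G_s = 0, G_t = 0
D = EG - F^2 = 1 + 81*s^4
expanded: Gamma^s_ss = (G E_s - 2F F_s + F E_t)/(2D), Gamma^s_st = (G E_t - F G_s)/(2D), Gamma^s_tt = (2G F_t - G G_s - F G_t)/(2D), Gamma^t_ss = (2E F_s - E E_t - F E_s)/(2D), Gamma^t_st = (E G_s - F E_t)/(2D), Gamma^t_tt = (E G_t - 2F F_t + F G_s)/(2D); substitute and cancel common factors


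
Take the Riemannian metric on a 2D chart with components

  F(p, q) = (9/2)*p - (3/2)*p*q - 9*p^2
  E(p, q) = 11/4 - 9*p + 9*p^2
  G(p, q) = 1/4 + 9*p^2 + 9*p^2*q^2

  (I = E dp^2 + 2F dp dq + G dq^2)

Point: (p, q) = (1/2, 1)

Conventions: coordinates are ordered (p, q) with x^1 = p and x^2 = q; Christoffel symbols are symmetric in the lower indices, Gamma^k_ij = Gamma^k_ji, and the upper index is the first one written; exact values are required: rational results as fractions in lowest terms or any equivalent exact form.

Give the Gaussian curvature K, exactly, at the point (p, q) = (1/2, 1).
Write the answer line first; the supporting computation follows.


Answer: K = -8184/841

E = 1/2, F = -3/4, G = 19/4, EG - F^2 = 29/16 at the point
E_p = 0, E_q = 0, F_p = -6, F_q = -3/4, G_p = 18, G_q = 9/2
E_qq = 0, F_pq = -3/2, G_pp = 36
Using the Brioschi determinant formula for K from the metric derivatives:
M1 = [[-E_qq/2 + F_pq - G_pp/2, E_p/2, F_p - E_q/2], [F_q - G_p/2, E, F], [G_q/2, F, G]] = [[-39/2, 0, -6], [-39/4, 1/2, -3/4], [9/4, -3/4, 19/4]]; det M1 = -2319/32
M2 = [[0, E_q/2, G_p/2], [E_q/2, E, F], [G_p/2, F, G]] = [[0, 0, 9], [0, 1/2, -3/4], [9, -3/4, 19/4]]; det M2 = -81/2
det M1 - det M2 = -1023/32; K = -1023/32 / (29/16)^2 = -8184/841


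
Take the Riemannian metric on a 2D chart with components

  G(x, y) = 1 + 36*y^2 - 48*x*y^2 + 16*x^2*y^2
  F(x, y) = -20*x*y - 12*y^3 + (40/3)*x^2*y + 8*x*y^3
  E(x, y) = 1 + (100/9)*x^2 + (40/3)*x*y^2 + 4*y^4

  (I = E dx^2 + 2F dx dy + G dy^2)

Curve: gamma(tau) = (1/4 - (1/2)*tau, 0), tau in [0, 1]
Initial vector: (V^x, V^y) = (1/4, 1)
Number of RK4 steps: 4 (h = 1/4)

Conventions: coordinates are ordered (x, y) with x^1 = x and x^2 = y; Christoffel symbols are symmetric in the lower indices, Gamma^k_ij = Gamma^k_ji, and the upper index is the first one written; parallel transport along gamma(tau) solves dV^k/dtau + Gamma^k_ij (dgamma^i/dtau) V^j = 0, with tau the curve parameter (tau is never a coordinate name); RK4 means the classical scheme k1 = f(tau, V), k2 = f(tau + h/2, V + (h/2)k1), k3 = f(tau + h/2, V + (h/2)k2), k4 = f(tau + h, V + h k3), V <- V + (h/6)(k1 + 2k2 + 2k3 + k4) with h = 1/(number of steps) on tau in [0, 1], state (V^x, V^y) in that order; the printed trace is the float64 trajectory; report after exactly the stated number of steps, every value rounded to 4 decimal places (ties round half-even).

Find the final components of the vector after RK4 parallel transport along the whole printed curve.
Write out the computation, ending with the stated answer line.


gamma'(tau) = (-1/2, 0); f(tau, V)^k = -Gamma^k_ij(gamma(tau)) gamma'^i(tau) V^j; h = 1/4; intermediate values shown to 6 dp
curve data and Christoffel symbols at the stage parameters:
  tau = 0.000000: gamma = (0.250000, 0.000000), gamma' = (-0.500000, 0.000000); Gamma_xxx = 1.639344, Gamma_xxy = 0.000000, Gamma_xyy = -2.459016, Gamma_yxx = 0.000000, Gamma_yxy = 0.000000, Gamma_yyy = 0.000000
  tau = 0.125000: gamma = (0.187500, 0.000000), gamma' = (-0.500000, 0.000000); Gamma_xxx = 1.498127, Gamma_xxy = 0.000000, Gamma_xyy = -2.359551, Gamma_yxx = 0.000000, Gamma_yxy = 0.000000, Gamma_yyy = 0.000000
  tau = 0.250000: gamma = (0.125000, 0.000000), gamma' = (-0.500000, 0.000000); Gamma_xxx = 1.183432, Gamma_xxy = 0.000000, Gamma_xyy = -1.952663, Gamma_yxx = 0.000000, Gamma_yxy = 0.000000, Gamma_yyy = 0.000000
  tau = 0.375000: gamma = (0.062500, 0.000000), gamma' = (-0.500000, 0.000000); Gamma_xxx = 0.665557, Gamma_xxy = 0.000000, Gamma_xyy = -1.148087, Gamma_yxx = 0.000000, Gamma_yxy = 0.000000, Gamma_yyy = 0.000000
  tau = 0.500000: gamma = (0.000000, 0.000000), gamma' = (-0.500000, 0.000000); Gamma_xxx = 0.000000, Gamma_xxy = 0.000000, Gamma_xyy = 0.000000, Gamma_yxx = 0.000000, Gamma_yxy = 0.000000, Gamma_yyy = 0.000000
  tau = 0.625000: gamma = (-0.062500, 0.000000), gamma' = (-0.500000, 0.000000); Gamma_xxx = -0.665557, Gamma_xxy = 0.000000, Gamma_xyy = 1.247920, Gamma_yxx = 0.000000, Gamma_yxy = 0.000000, Gamma_yyy = 0.000000
  tau = 0.750000: gamma = (-0.125000, 0.000000), gamma' = (-0.500000, 0.000000); Gamma_xxx = -1.183432, Gamma_xxy = 0.000000, Gamma_xyy = 2.307692, Gamma_yxx = 0.000000, Gamma_yxy = 0.000000, Gamma_yyy = 0.000000
  tau = 0.875000: gamma = (-0.187500, 0.000000), gamma' = (-0.500000, 0.000000); Gamma_xxx = -1.498127, Gamma_xxy = 0.000000, Gamma_xyy = 3.033708, Gamma_yxx = 0.000000, Gamma_yxy = 0.000000, Gamma_yyy = 0.000000
  tau = 1.000000: gamma = (-0.250000, 0.000000), gamma' = (-0.500000, 0.000000); Gamma_xxx = -1.639344, Gamma_xxy = 0.000000, Gamma_xyy = 3.442623, Gamma_yxx = 0.000000, Gamma_yxy = 0.000000, Gamma_yyy = 0.000000
step 0: V^x = 0.2500, V^y = 1.0000
step 1: k1 = (0.204918, 0.000000), k2 = (0.206453, 0.000000), k3 = (0.206597, 0.000000), k4 = (0.178491, 0.000000); V <- V + (h/6)(k1 + 2k2 + 2k3 + k4): V^x = 0.3004, V^y = 1.0000
step 2: k1 = (0.177749, 0.000000), k2 = (0.107359, 0.000000), k3 = (0.104431, 0.000000), k4 = (0.000000, 0.000000); V <- V + (h/6)(k1 + 2k2 + 2k3 + k4): V^x = 0.3255, V^y = 1.0000
step 3: k1 = (0.000000, 0.000000), k2 = (-0.108303, 0.000000), k3 = (-0.103798, 0.000000), k4 = (-0.177220, 0.000000); V <- V + (h/6)(k1 + 2k2 + 2k3 + k4): V^x = 0.3004, V^y = 1.0000
step 4: k1 = (-0.177747, 0.000000), k2 = (-0.208370, 0.000000), k3 = (-0.205503, 0.000000), k4 = (-0.204112, 0.000000); V <- V + (h/6)(k1 + 2k2 + 2k3 + k4): V^x = 0.2500, V^y = 1.0000

Answer: V^x = 0.2500, V^y = 1.0000


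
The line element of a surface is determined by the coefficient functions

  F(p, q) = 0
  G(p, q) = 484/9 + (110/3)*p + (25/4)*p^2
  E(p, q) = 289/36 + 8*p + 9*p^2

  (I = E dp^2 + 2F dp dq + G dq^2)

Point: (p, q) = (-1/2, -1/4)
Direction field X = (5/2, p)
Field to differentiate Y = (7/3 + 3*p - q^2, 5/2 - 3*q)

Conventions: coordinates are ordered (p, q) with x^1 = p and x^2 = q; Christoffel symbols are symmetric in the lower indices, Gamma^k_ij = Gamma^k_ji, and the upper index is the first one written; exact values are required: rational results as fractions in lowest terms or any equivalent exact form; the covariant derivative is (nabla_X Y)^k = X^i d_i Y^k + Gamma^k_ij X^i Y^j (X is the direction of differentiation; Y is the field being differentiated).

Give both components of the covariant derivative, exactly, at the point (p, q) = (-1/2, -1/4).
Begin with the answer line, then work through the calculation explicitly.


Answer: (nabla_X Y)^p = 4987/452, (nabla_X Y)^q = 5467/1168

E = 113/18, F = 0, G = 5329/144 at the point
E_p = -1, E_q = 0, F_p = 0, F_q = 0, G_p = 365/12, G_q = 0
EG - F^2 = 602177/2592;  g^inv = (2592/602177) * [[5329/144, 0], [0, 113/18]]
first-kind symbols [ij,l] = (1/2)(d_i g_jl + d_j g_il - d_l g_ij): [pp,p] = E_p/2 = -1/2, [pp,q] = F_p - E_q/2 = 0, [pq,p] = E_q/2 = 0, [pq,q] = G_p/2 = 365/24, [qq,p] = F_q - G_p/2 = -365/24, [qq,q] = G_q/2 = 0
Gamma^p_ij = (G*[ij,p] - F*[ij,q])/(EG - F^2), Gamma^q_ij = (E*[ij,q] - F*[ij,p])/(EG - F^2)
Gamma_ppp = -9/113, Gamma_ppq = 0, Gamma_pqq = -1095/452, Gamma_qpp = 0, Gamma_qpq = 30/73, Gamma_qqq = 0
X = (5/2, -1/2), Y = (37/48, 13/4) at the point


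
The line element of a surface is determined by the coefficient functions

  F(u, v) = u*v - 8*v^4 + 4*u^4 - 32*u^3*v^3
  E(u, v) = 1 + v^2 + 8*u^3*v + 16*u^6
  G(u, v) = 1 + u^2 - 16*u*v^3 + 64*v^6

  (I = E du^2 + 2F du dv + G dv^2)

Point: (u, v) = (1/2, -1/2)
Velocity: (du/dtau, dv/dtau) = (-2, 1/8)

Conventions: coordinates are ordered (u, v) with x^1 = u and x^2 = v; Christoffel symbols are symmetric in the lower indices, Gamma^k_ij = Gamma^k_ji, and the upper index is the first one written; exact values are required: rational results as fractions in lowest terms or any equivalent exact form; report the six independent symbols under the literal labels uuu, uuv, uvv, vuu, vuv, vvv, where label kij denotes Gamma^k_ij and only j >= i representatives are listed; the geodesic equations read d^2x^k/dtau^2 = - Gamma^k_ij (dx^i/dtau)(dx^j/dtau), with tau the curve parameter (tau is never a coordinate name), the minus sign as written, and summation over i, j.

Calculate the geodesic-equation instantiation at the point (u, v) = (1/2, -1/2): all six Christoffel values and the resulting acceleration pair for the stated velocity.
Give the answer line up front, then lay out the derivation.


Answer: Gamma_uuu = 0, Gamma_uuv = 0, Gamma_uvv = 0, Gamma_vuu = 18/13, Gamma_vuv = 6/13, Gamma_vvv = -36/13; accelerations (d^2u/dtau^2, d^2v/dtau^2) = (0, -1095/208)

E = 1, F = 0, G = 13/4 at the point
E_u = 0, E_v = 0, F_u = 9/2, F_v = 3/2, G_u = 3, G_v = -18
EG - F^2 = 13/4;  g^inv = (4/13) * [[13/4, 0], [0, 1]]
first-kind symbols [ij,l] = (1/2)(d_i g_jl + d_j g_il - d_l g_ij): [uu,u] = E_u/2 = 0, [uu,v] = F_u - E_v/2 = 9/2, [uv,u] = E_v/2 = 0, [uv,v] = G_u/2 = 3/2, [vv,u] = F_v - G_u/2 = 0, [vv,v] = G_v/2 = -9
Gamma^u_ij = (G*[ij,u] - F*[ij,v])/(EG - F^2), Gamma^v_ij = (E*[ij,v] - F*[ij,u])/(EG - F^2)
Gamma_uuu = 0, Gamma_uuv = 0, Gamma_uvv = 0, Gamma_vuu = 18/13, Gamma_vuv = 6/13, Gamma_vvv = -36/13
d^2u/dtau^2 = -(Gamma_uuu*(-2)^2 + 2*Gamma_uuv*(-2)*(1/8) + Gamma_uvv*(1/8)^2) = 0
d^2v/dtau^2 = -(Gamma_vuu*(-2)^2 + 2*Gamma_vuv*(-2)*(1/8) + Gamma_vvv*(1/8)^2) = -1095/208


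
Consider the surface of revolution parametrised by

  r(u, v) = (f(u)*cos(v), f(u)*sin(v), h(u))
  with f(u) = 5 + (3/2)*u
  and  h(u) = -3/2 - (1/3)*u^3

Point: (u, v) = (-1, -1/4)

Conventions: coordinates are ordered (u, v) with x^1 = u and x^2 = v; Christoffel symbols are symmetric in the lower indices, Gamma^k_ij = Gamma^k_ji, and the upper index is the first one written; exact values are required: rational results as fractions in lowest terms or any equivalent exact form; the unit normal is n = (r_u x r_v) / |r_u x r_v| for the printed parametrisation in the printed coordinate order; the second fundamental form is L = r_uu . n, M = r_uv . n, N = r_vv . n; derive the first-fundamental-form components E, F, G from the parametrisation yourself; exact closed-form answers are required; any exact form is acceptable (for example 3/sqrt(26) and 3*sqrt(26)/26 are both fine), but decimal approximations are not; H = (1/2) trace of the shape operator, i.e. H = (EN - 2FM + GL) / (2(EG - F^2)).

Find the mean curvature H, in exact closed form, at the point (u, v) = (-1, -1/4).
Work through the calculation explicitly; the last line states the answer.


f = 7/2, f' = 3/2, f'' = 0, h' = -1, h'' = 2
E = 13/4, F = 0, G = 49/4; answer radicand W^2 = 13/4
unnormalised second-form numerators: l = 3, m = 0, n = -7/2; L = l/sqrt(13/4), and similarly M = m/sqrt(W^2), N = n/sqrt(W^2)
H = (E*n - 2*F*m + G*l) / (2*(EG - F^2)*sqrt(W^2)); E*n - 2*F*m + G*l = 203/8, EG - F^2 = 637/16, so H = (29/91)/sqrt(13/4)

Answer: H = 58*sqrt(13)/1183


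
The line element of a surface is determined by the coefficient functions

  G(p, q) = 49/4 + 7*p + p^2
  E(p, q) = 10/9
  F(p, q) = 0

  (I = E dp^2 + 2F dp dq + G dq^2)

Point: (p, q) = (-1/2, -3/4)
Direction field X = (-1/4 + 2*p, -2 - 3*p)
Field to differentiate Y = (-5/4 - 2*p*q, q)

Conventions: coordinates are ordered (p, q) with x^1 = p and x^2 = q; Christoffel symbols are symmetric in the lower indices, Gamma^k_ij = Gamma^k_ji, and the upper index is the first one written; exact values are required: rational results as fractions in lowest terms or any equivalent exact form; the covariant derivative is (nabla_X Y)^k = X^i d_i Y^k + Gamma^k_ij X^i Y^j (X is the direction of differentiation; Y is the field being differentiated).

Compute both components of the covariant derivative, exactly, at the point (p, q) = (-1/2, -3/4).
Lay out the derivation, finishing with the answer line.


E = 10/9, F = 0, G = 9 at the point
E_p = 0, E_q = 0, F_p = 0, F_q = 0, G_p = 6, G_q = 0
EG - F^2 = 10;  g^inv = (1/10) * [[9, 0], [0, 10/9]]
first-kind symbols [ij,l] = (1/2)(d_i g_jl + d_j g_il - d_l g_ij): [pp,p] = E_p/2 = 0, [pp,q] = F_p - E_q/2 = 0, [pq,p] = E_q/2 = 0, [pq,q] = G_p/2 = 3, [qq,p] = F_q - G_p/2 = -3, [qq,q] = G_q/2 = 0
Gamma^p_ij = (G*[ij,p] - F*[ij,q])/(EG - F^2), Gamma^q_ij = (E*[ij,q] - F*[ij,p])/(EG - F^2)
Gamma_ppp = 0, Gamma_ppq = 0, Gamma_pqq = -27/10, Gamma_qpp = 0, Gamma_qpq = 1/3, Gamma_qqq = 0
X = (-5/4, -1/2), Y = (-2, -3/4) at the point

Answer: (nabla_X Y)^p = -271/80, (nabla_X Y)^q = 7/48


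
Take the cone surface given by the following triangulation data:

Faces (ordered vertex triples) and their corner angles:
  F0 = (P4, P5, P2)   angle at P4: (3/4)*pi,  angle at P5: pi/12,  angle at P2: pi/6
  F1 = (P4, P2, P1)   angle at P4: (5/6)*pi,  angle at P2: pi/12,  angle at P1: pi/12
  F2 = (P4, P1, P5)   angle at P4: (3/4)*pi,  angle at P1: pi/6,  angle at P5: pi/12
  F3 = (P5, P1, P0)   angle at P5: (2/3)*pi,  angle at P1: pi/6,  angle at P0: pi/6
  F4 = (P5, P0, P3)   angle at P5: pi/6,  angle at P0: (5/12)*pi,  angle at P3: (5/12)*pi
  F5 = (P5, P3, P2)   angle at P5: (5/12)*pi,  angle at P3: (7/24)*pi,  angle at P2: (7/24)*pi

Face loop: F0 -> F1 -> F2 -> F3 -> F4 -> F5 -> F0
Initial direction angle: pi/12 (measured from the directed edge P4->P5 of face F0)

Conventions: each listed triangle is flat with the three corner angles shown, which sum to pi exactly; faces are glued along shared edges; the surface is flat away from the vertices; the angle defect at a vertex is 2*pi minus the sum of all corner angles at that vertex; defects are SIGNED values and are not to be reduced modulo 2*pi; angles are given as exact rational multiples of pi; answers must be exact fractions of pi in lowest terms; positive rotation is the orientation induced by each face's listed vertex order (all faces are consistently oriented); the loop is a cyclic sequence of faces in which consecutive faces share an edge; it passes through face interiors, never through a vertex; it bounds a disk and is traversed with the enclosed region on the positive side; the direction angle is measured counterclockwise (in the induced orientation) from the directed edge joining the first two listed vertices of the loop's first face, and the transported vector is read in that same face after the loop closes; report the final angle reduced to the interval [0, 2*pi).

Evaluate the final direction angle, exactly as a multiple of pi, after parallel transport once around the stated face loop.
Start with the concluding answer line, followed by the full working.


Answer: final direction angle = pi/3

enclosed vertex P4: corner angles sum to (7/3)*pi, defect = 2*pi - (7/3)*pi = -pi/3
enclosed vertex P5: corner angles sum to (17/12)*pi, defect = 2*pi - (17/12)*pi = (7/12)*pi
final direction = starting direction + enclosed defect total, reduced mod 2*pi (induced orientation)
final angle = pi/12 + pi/4 = pi/3 (mod 2*pi)


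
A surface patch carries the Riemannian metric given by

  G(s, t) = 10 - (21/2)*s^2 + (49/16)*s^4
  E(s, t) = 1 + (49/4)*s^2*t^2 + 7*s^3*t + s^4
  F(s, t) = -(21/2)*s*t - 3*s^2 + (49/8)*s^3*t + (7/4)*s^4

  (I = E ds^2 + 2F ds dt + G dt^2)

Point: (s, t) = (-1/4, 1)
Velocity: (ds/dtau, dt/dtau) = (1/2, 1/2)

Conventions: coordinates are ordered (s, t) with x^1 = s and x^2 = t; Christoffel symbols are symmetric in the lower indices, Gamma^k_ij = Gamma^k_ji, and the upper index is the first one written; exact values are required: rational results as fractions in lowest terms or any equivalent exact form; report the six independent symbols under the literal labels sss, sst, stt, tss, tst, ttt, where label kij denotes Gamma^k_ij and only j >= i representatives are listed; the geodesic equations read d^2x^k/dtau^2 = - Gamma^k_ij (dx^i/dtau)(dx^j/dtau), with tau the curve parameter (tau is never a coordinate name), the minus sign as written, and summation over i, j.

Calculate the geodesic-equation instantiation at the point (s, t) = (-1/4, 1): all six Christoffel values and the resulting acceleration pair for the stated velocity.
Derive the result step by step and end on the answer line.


E = 425/256, F = 2405/1024, G = 38321/4096 at the point
E_s = -39/8, E_t = 91/64, F_s = -1019/128, F_t = 1295/512, G_s = 1295/256, G_t = 0
EG - F^2 = 41025/4096;  g^inv = (4096/41025) * [[38321/4096, -2405/1024], [-2405/1024, 425/256]]
first-kind symbols [ij,l] = (1/2)(d_i g_jl + d_j g_il - d_l g_ij): [ss,s] = E_s/2 = -39/16, [ss,t] = F_s - E_t/2 = -555/64, [st,s] = E_t/2 = 91/128, [st,t] = G_s/2 = 1295/512, [tt,s] = F_t - G_s/2 = 0, [tt,t] = G_t/2 = 0
Gamma^s_ij = (G*[ij,s] - F*[ij,t])/(EG - F^2), Gamma^t_ij = (E*[ij,t] - F*[ij,s])/(EG - F^2)
Gamma_sss = -3328/13675, Gamma_sst = 2912/41025, Gamma_stt = 0, Gamma_tss = -2368/2735, Gamma_tst = 2072/8205, Gamma_ttt = 0
d^2s/dtau^2 = -(Gamma_sss*(1/2)^2 + 2*Gamma_sst*(1/2)*(1/2) + Gamma_stt*(1/2)^2) = 208/8205
d^2t/dtau^2 = -(Gamma_tss*(1/2)^2 + 2*Gamma_tst*(1/2)*(1/2) + Gamma_ttt*(1/2)^2) = 148/1641

Answer: Gamma_sss = -3328/13675, Gamma_sst = 2912/41025, Gamma_stt = 0, Gamma_tss = -2368/2735, Gamma_tst = 2072/8205, Gamma_ttt = 0; accelerations (d^2s/dtau^2, d^2t/dtau^2) = (208/8205, 148/1641)


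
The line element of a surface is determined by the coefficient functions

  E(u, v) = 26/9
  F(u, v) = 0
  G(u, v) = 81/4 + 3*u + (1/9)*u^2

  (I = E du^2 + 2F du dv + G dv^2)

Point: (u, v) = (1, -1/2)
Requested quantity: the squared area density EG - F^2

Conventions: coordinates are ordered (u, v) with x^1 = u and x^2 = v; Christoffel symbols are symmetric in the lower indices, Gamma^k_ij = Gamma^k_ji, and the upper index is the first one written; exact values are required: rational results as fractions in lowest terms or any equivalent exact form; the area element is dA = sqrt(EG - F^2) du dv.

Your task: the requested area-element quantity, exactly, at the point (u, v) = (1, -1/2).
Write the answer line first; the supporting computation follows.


Answer: EG - F^2 = 10933/162

E = 26/9, F = 0, G = 841/36; EG - F^2 = 10933/162


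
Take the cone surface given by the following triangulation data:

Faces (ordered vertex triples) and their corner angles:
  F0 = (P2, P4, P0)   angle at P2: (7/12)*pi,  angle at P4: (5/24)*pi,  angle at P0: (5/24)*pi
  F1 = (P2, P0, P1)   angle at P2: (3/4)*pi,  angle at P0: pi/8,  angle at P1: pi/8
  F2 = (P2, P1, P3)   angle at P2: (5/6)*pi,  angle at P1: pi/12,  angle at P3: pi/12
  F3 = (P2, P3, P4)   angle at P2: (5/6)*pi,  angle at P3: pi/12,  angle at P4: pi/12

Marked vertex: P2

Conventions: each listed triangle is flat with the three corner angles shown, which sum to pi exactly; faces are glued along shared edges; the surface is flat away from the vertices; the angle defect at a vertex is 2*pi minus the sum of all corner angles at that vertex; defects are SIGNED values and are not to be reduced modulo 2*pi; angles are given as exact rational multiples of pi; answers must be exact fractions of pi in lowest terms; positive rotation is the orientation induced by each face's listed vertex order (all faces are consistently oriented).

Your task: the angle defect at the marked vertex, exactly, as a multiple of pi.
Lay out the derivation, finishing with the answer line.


Sum of corner angles at P2: 3*pi
defect = 2*pi - 3*pi

Answer: defect(P2) = -pi


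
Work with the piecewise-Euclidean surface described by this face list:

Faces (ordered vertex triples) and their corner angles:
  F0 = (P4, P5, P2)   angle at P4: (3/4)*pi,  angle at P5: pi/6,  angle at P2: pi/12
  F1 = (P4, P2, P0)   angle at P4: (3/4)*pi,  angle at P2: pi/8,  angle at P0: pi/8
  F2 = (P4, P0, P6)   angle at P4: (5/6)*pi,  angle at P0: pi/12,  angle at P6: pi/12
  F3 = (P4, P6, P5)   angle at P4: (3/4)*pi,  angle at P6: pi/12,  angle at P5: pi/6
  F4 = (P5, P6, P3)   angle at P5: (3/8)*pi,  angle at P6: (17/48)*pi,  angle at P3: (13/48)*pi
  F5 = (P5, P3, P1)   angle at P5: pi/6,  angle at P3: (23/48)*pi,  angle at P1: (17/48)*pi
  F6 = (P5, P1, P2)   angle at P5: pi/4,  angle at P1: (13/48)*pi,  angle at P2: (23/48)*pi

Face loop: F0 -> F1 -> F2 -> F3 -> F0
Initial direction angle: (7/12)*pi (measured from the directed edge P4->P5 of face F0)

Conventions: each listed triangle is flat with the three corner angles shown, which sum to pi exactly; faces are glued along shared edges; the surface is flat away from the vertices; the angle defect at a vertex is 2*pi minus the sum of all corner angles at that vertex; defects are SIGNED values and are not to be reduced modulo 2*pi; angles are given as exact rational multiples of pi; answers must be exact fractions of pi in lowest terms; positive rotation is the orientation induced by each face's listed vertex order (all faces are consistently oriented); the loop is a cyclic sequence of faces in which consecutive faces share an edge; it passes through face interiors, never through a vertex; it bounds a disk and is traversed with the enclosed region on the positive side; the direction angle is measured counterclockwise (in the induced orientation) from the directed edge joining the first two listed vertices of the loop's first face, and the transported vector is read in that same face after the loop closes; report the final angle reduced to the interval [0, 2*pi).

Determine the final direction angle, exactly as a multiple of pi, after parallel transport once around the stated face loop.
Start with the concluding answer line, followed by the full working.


Answer: final direction angle = (3/2)*pi

enclosed vertex P4: corner angles sum to (37/12)*pi, defect = 2*pi - (37/12)*pi = (-13/12)*pi
transport around the loop rotates by the sum of enclosed defects; add to the initial angle mod 2*pi
final angle = (7/12)*pi - (13/12)*pi = (3/2)*pi (mod 2*pi)
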